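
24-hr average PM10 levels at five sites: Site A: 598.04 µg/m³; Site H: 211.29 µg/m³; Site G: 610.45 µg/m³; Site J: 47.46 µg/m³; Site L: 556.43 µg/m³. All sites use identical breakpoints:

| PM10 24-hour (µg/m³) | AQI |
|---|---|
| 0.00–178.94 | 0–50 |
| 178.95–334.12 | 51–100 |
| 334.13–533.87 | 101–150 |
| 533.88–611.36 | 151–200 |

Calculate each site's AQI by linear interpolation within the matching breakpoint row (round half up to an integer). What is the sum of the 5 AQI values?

630

Site A: 598.04 ∈ [533.88, 611.36] ↔ index [151, 200].
151 + (598.04−533.88)·(200−151)/(611.36−533.88) = 151 + 64.16·49/77.48 ≈ 191.58, so AQI = 192.
Site H: 211.29 ∈ [178.95, 334.12] ↔ index [51, 100].
51 + (211.29−178.95)·(100−51)/(334.12−178.95) = 51 + 32.34·49/155.17 ≈ 61.21, so AQI = 61.
Site G: row 533.88–611.36 (AQI 151–200). (200−151)·(610.45−533.88)/(611.36−533.88) + 151 = 49·76.57/77.48 + 151 ≈ 199.42 → 199.
Site J: 47.46 lies in 0.00–178.94, so I_lo=0, I_hi=50, C_lo=0.00, C_hi=178.94.
(50−0)/(178.94−0.00) × (47.46−0.00) + 0 = 50/178.94 × 47.46 + 0 ≈ 13.26 → 13.
Site L: 556.43 ∈ [533.88, 611.36] ↔ index [151, 200].
151 + (556.43−533.88)·(200−151)/(611.36−533.88) = 151 + 22.55·49/77.48 ≈ 165.26, so AQI = 165.
AQIs: Site A=192, Site H=61, Site G=199, Site J=13, Site L=165. Sum = 192 + 61 + 199 + 13 + 165 = 630.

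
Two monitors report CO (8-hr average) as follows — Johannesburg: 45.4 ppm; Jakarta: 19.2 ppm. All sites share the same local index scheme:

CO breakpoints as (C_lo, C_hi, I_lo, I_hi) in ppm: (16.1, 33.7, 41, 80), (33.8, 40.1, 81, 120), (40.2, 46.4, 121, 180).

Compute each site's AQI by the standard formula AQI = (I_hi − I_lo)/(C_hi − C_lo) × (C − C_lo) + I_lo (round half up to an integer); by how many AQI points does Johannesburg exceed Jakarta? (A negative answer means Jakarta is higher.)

Johannesburg: 45.4 ∈ [40.2, 46.4] ↔ index [121, 180].
121 + (45.4−40.2)·(180−121)/(46.4−40.2) = 121 + 5.2·59/6.2 ≈ 170.48, so AQI = 170.
Jakarta: row 16.1–33.7 (AQI 41–80). (80−41)·(19.2−16.1)/(33.7−16.1) + 41 = 39·3.1/17.6 + 41 ≈ 47.87 → 48.
AQIs: Johannesburg=170, Jakarta=48. Johannesburg (170) − Jakarta (48) = 122.

122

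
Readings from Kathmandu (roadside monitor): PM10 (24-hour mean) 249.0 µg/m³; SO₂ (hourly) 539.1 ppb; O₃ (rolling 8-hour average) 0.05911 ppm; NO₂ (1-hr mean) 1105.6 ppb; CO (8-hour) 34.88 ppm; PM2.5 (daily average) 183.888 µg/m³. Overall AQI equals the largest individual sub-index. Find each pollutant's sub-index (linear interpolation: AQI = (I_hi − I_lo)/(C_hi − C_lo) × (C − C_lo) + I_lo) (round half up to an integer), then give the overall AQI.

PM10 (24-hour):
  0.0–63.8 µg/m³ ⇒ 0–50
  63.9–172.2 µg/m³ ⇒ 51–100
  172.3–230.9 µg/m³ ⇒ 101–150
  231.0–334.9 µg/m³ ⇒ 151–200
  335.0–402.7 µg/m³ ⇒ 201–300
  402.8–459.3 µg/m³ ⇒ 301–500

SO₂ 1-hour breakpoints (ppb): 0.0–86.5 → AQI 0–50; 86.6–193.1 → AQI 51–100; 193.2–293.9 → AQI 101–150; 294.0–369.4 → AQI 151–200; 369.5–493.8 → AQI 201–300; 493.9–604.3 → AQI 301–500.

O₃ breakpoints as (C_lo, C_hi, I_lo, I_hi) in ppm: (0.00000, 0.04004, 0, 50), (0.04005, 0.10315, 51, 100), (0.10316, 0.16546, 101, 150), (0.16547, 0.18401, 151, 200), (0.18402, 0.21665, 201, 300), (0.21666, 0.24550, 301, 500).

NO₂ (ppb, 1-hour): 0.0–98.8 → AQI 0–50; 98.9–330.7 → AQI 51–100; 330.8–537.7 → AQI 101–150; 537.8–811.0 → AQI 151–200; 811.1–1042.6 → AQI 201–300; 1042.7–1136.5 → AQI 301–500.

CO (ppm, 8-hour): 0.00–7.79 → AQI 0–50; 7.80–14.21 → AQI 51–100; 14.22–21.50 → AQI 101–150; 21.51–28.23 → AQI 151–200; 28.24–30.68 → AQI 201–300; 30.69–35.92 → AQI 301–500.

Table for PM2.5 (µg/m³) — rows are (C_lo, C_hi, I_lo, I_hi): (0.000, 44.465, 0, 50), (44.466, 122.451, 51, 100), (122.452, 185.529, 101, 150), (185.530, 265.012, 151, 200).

460

PM10: row 231.0–334.9 (AQI 151–200). (200−151)·(249.0−231.0)/(334.9−231.0) + 151 = 49·18.0/103.9 + 151 ≈ 159.49 → 159.
SO₂: 539.1 lies in 493.9–604.3, so I_lo=301, I_hi=500, C_lo=493.9, C_hi=604.3.
(500−301)/(604.3−493.9) × (539.1−493.9) + 301 = 199/110.4 × 45.2 + 301 ≈ 382.47 → 382.
O₃ 0.05911: bracket 0.04005–0.10315 → index 51–100; slope 49/0.06310, offset 0.01906.
AQI = 51 + 49/0.06310·0.01906 ≈ 65.80 ⇒ 66.
NO₂: row 1042.7–1136.5 (AQI 301–500). (500−301)·(1105.6−1042.7)/(1136.5−1042.7) + 301 = 199·62.9/93.8 + 301 ≈ 434.44 → 434.
CO 34.88: bracket 30.69–35.92 → index 301–500; slope 199/5.23, offset 4.19.
AQI = 301 + 199/5.23·4.19 ≈ 460.43 ⇒ 460.
PM2.5: 183.888 lies in 122.452–185.529, so I_lo=101, I_hi=150, C_lo=122.452, C_hi=185.529.
(150−101)/(185.529−122.452) × (183.888−122.452) + 101 = 49/63.077 × 61.436 + 101 ≈ 148.73 → 149.
Sub-indices: PM10→159, SO₂→382, O₃→66, NO₂→434, CO→460, PM2.5→149. Overall AQI = max = 460; dominant pollutant is CO.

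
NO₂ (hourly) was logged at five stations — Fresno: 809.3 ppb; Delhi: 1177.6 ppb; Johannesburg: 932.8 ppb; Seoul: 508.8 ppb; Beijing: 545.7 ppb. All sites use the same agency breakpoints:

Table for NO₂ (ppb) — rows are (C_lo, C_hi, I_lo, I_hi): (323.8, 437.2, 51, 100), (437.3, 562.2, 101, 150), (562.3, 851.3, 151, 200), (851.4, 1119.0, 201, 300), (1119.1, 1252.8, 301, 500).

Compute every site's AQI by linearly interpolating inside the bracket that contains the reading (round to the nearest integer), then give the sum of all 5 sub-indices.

Fresno 809.3: bracket 562.3–851.3 → index 151–200; slope 49/289.0, offset 247.0.
AQI = 151 + 49/289.0·247.0 ≈ 192.88 ⇒ 193.
Delhi 1177.6: bracket 1119.1–1252.8 → index 301–500; slope 199/133.7, offset 58.5.
AQI = 301 + 199/133.7·58.5 ≈ 388.07 ⇒ 388.
Johannesburg: 932.8 lies in 851.4–1119.0, so I_lo=201, I_hi=300, C_lo=851.4, C_hi=1119.0.
(300−201)/(1119.0−851.4) × (932.8−851.4) + 201 = 99/267.6 × 81.4 + 201 ≈ 231.11 → 231.
Seoul: 508.8 ∈ [437.3, 562.2] ↔ index [101, 150].
101 + (508.8−437.3)·(150−101)/(562.2−437.3) = 101 + 71.5·49/124.9 ≈ 129.05, so AQI = 129.
Beijing: 545.7 ∈ [437.3, 562.2] ↔ index [101, 150].
101 + (545.7−437.3)·(150−101)/(562.2−437.3) = 101 + 108.4·49/124.9 ≈ 143.53, so AQI = 144.
AQIs: Fresno=193, Delhi=388, Johannesburg=231, Seoul=129, Beijing=144. Sum = 193 + 388 + 231 + 129 + 144 = 1085.

1085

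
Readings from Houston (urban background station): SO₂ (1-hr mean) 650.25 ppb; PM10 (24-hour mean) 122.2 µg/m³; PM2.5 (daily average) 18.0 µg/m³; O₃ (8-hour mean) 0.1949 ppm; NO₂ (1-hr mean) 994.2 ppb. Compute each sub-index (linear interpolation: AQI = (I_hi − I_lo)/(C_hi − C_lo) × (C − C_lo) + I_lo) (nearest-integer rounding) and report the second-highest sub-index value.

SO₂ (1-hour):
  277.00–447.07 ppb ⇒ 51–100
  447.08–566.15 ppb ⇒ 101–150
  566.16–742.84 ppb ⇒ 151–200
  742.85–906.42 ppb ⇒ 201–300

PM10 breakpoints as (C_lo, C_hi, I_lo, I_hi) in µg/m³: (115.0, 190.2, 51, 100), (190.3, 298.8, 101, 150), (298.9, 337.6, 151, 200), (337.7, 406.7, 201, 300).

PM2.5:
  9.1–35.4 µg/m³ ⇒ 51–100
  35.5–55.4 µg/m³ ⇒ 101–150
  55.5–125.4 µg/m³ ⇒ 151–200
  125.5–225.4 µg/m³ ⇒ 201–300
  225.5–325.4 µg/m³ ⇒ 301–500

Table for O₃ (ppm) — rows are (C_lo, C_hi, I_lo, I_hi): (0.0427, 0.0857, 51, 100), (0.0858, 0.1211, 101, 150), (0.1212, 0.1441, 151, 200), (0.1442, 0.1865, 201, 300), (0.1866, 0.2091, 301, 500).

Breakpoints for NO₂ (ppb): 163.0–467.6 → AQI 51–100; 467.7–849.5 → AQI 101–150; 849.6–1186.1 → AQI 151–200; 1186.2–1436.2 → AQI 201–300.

SO₂: 650.25 ∈ [566.16, 742.84] ↔ index [151, 200].
151 + (650.25−566.16)·(200−151)/(742.84−566.16) = 151 + 84.09·49/176.68 ≈ 174.32, so AQI = 174.
PM10: 122.2 ∈ [115.0, 190.2] ↔ index [51, 100].
51 + (122.2−115.0)·(100−51)/(190.2−115.0) = 51 + 7.2·49/75.2 ≈ 55.69, so AQI = 56.
PM2.5 18.0: bracket 9.1–35.4 → index 51–100; slope 49/26.3, offset 8.9.
AQI = 51 + 49/26.3·8.9 ≈ 67.58 ⇒ 68.
O₃ 0.1949: bracket 0.1866–0.2091 → index 301–500; slope 199/0.0225, offset 0.0083.
AQI = 301 + 199/0.0225·0.0083 ≈ 374.41 ⇒ 374.
NO₂: 994.2 lies in 849.6–1186.1, so I_lo=151, I_hi=200, C_lo=849.6, C_hi=1186.1.
(200−151)/(1186.1−849.6) × (994.2−849.6) + 151 = 49/336.5 × 144.6 + 151 ≈ 172.06 → 172.
Sub-indices: SO₂→174, PM10→56, PM2.5→68, O₃→374, NO₂→172. Ranked high→low: 374, 174, 172, 68, 56. Second-highest sub-index = 174.

174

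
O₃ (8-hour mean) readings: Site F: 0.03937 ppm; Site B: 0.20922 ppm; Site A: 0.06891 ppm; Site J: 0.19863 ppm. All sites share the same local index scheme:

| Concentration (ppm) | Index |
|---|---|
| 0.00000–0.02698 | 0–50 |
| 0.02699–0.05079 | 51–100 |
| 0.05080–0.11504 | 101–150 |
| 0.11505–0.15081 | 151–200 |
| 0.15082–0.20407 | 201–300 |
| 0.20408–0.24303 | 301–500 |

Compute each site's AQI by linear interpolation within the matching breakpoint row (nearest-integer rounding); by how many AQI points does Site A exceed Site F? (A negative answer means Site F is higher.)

Site F: 0.03937 lies in 0.02699–0.05079, so I_lo=51, I_hi=100, C_lo=0.02699, C_hi=0.05079.
(100−51)/(0.05079−0.02699) × (0.03937−0.02699) + 51 = 49/0.02380 × 0.01238 + 51 ≈ 76.49 → 76.
Site B: 0.20922 lies in 0.20408–0.24303, so I_lo=301, I_hi=500, C_lo=0.20408, C_hi=0.24303.
(500−301)/(0.24303−0.20408) × (0.20922−0.20408) + 301 = 199/0.03895 × 0.00514 + 301 ≈ 327.26 → 327.
Site A: row 0.05080–0.11504 (AQI 101–150). (150−101)·(0.06891−0.05080)/(0.11504−0.05080) + 101 = 49·0.01811/0.06424 + 101 ≈ 114.81 → 115.
Site J: 0.19863 ∈ [0.15082, 0.20407] ↔ index [201, 300].
201 + (0.19863−0.15082)·(300−201)/(0.20407−0.15082) = 201 + 0.04781·99/0.05325 ≈ 289.89, so AQI = 290.
AQIs: Site F=76, Site B=327, Site A=115, Site J=290. Site A (115) − Site F (76) = 39.

39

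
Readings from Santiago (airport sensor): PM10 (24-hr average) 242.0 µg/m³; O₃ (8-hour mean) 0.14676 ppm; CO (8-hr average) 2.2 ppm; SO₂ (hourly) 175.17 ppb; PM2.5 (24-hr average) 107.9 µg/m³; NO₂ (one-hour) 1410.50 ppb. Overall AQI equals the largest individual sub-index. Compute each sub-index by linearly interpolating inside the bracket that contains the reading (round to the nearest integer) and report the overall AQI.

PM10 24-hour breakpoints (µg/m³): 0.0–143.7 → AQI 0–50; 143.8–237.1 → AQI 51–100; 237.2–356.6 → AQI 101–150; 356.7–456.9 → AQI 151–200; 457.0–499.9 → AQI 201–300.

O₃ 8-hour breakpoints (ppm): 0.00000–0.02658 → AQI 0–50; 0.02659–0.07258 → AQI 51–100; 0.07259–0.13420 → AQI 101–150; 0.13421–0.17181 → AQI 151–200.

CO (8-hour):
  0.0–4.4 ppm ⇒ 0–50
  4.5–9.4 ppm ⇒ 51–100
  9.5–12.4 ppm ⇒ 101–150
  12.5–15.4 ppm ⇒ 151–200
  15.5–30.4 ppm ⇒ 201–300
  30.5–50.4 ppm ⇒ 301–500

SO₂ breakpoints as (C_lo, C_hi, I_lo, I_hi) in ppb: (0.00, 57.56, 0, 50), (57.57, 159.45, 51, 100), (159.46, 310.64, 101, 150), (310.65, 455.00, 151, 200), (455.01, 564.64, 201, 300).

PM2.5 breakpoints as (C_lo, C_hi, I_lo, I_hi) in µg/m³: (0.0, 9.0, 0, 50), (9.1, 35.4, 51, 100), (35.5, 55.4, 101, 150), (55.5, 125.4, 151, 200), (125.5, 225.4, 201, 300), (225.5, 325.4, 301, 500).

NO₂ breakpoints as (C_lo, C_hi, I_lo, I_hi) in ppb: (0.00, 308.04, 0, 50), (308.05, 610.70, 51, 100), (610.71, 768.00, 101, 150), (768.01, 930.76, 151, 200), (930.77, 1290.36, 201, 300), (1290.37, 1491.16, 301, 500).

420

PM10: 242.0 ∈ [237.2, 356.6] ↔ index [101, 150].
101 + (242.0−237.2)·(150−101)/(356.6−237.2) = 101 + 4.8·49/119.4 ≈ 102.97, so AQI = 103.
O₃: 0.14676 lies in 0.13421–0.17181, so I_lo=151, I_hi=200, C_lo=0.13421, C_hi=0.17181.
(200−151)/(0.17181−0.13421) × (0.14676−0.13421) + 151 = 49/0.03760 × 0.01255 + 151 ≈ 167.36 → 167.
CO: 2.2 ∈ [0.0, 4.4] ↔ index [0, 50].
0 + (2.2−0.0)·(50−0)/(4.4−0.0) = 0 + 2.2·50/4.4 ≈ 25.00, so AQI = 25.
SO₂: row 159.46–310.64 (AQI 101–150). (150−101)·(175.17−159.46)/(310.64−159.46) + 101 = 49·15.71/151.18 + 101 ≈ 106.09 → 106.
PM2.5: 107.9 ∈ [55.5, 125.4] ↔ index [151, 200].
151 + (107.9−55.5)·(200−151)/(125.4−55.5) = 151 + 52.4·49/69.9 ≈ 187.73, so AQI = 188.
NO₂: 1410.50 ∈ [1290.37, 1491.16] ↔ index [301, 500].
301 + (1410.50−1290.37)·(500−301)/(1491.16−1290.37) = 301 + 120.13·199/200.79 ≈ 420.06, so AQI = 420.
Sub-indices: PM10→103, O₃→167, CO→25, SO₂→106, PM2.5→188, NO₂→420. Overall AQI = max = 420; dominant pollutant is NO₂.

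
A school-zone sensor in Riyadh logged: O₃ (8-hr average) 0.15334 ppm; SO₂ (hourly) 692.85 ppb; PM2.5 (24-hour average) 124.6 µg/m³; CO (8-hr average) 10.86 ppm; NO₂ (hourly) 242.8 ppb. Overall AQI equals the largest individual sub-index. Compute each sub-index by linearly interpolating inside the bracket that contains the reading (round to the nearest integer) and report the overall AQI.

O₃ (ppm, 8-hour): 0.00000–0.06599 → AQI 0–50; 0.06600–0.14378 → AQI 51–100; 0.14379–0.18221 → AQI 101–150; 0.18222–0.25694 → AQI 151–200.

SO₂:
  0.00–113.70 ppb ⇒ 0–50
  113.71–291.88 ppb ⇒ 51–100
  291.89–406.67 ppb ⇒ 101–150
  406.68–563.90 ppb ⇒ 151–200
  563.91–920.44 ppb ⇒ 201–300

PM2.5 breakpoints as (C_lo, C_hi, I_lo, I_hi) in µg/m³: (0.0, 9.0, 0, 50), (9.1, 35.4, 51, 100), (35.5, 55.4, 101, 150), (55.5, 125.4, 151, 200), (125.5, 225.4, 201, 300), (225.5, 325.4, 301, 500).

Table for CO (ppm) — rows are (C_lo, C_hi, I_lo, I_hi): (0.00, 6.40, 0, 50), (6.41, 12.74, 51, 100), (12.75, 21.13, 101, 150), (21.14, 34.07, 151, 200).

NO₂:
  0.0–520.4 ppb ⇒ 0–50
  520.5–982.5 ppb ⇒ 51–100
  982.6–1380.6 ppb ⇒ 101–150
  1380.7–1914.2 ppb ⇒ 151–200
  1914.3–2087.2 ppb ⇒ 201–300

O₃ 0.15334: bracket 0.14379–0.18221 → index 101–150; slope 49/0.03842, offset 0.00955.
AQI = 101 + 49/0.03842·0.00955 ≈ 113.18 ⇒ 113.
SO₂: row 563.91–920.44 (AQI 201–300). (300−201)·(692.85−563.91)/(920.44−563.91) + 201 = 99·128.94/356.53 + 201 ≈ 236.80 → 237.
PM2.5 124.6: bracket 55.5–125.4 → index 151–200; slope 49/69.9, offset 69.1.
AQI = 151 + 49/69.9·69.1 ≈ 199.44 ⇒ 199.
CO: 10.86 ∈ [6.41, 12.74] ↔ index [51, 100].
51 + (10.86−6.41)·(100−51)/(12.74−6.41) = 51 + 4.45·49/6.33 ≈ 85.45, so AQI = 85.
NO₂: row 0.0–520.4 (AQI 0–50). (50−0)·(242.8−0.0)/(520.4−0.0) + 0 = 50·242.8/520.4 + 0 ≈ 23.33 → 23.
Sub-indices: O₃→113, SO₂→237, PM2.5→199, CO→85, NO₂→23. Overall AQI = max = 237; dominant pollutant is SO₂.

237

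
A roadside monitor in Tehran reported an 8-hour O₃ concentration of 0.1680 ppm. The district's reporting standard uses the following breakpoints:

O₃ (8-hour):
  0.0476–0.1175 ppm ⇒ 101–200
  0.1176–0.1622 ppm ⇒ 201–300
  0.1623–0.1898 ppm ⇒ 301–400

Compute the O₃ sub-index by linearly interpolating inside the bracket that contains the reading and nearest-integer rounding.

O₃: 0.1680 ∈ [0.1623, 0.1898] ↔ index [301, 400].
301 + (0.1680−0.1623)·(400−301)/(0.1898−0.1623) = 301 + 0.0057·99/0.0275 ≈ 321.52, so AQI = 322.

322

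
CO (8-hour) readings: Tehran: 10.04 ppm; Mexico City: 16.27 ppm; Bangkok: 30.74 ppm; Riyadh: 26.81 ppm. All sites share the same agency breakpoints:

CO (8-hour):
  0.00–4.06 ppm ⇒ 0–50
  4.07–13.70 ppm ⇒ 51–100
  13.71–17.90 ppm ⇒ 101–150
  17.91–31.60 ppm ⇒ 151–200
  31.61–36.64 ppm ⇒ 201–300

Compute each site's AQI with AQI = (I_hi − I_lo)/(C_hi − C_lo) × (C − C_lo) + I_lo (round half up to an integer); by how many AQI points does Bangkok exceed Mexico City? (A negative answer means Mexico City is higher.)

Tehran: row 4.07–13.70 (AQI 51–100). (100−51)·(10.04−4.07)/(13.70−4.07) + 51 = 49·5.97/9.63 + 51 ≈ 81.38 → 81.
Mexico City 16.27: bracket 13.71–17.90 → index 101–150; slope 49/4.19, offset 2.56.
AQI = 101 + 49/4.19·2.56 ≈ 130.94 ⇒ 131.
Bangkok: 30.74 ∈ [17.91, 31.60] ↔ index [151, 200].
151 + (30.74−17.91)·(200−151)/(31.60−17.91) = 151 + 12.83·49/13.69 ≈ 196.92, so AQI = 197.
Riyadh: 26.81 ∈ [17.91, 31.60] ↔ index [151, 200].
151 + (26.81−17.91)·(200−151)/(31.60−17.91) = 151 + 8.90·49/13.69 ≈ 182.86, so AQI = 183.
AQIs: Tehran=81, Mexico City=131, Bangkok=197, Riyadh=183. Bangkok (197) − Mexico City (131) = 66.

66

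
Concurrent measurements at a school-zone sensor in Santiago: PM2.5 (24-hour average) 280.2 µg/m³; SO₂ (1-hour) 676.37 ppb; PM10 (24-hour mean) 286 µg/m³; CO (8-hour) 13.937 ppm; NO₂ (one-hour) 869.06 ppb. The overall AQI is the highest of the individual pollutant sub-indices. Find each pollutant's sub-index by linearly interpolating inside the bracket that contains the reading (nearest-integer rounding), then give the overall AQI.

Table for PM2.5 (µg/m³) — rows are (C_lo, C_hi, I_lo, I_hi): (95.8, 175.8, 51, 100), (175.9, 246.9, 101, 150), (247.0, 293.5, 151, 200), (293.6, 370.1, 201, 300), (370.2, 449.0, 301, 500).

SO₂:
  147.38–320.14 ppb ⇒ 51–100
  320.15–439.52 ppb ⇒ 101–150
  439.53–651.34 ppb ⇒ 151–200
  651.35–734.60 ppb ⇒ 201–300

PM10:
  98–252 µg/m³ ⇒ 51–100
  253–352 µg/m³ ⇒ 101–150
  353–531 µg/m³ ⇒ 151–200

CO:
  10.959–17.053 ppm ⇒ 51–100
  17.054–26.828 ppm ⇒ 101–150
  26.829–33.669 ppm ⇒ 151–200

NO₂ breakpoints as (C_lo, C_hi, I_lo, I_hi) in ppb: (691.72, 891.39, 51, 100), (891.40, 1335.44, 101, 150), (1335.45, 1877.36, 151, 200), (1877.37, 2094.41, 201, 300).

PM2.5: 280.2 lies in 247.0–293.5, so I_lo=151, I_hi=200, C_lo=247.0, C_hi=293.5.
(200−151)/(293.5−247.0) × (280.2−247.0) + 151 = 49/46.5 × 33.2 + 151 ≈ 185.98 → 186.
SO₂: 676.37 ∈ [651.35, 734.60] ↔ index [201, 300].
201 + (676.37−651.35)·(300−201)/(734.60−651.35) = 201 + 25.02·99/83.25 ≈ 230.75, so AQI = 231.
PM10: row 253–352 (AQI 101–150). (150−101)·(286−253)/(352−253) + 101 = 49·33/99 + 101 ≈ 117.33 → 117.
CO: row 10.959–17.053 (AQI 51–100). (100−51)·(13.937−10.959)/(17.053−10.959) + 51 = 49·2.978/6.094 + 51 ≈ 74.95 → 75.
NO₂: 869.06 lies in 691.72–891.39, so I_lo=51, I_hi=100, C_lo=691.72, C_hi=891.39.
(100−51)/(891.39−691.72) × (869.06−691.72) + 51 = 49/199.67 × 177.34 + 51 ≈ 94.52 → 95.
Sub-indices: PM2.5→186, SO₂→231, PM10→117, CO→75, NO₂→95. Overall AQI = max = 231; dominant pollutant is SO₂.

231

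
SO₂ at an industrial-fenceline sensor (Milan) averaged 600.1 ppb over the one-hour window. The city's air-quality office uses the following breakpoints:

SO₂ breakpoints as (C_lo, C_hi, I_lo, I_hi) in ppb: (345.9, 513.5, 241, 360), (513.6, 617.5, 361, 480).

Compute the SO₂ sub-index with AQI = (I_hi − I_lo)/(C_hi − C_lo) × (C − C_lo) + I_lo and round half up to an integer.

SO₂ 600.1: bracket 513.6–617.5 → index 361–480; slope 119/103.9, offset 86.5.
AQI = 361 + 119/103.9·86.5 ≈ 460.07 ⇒ 460.

460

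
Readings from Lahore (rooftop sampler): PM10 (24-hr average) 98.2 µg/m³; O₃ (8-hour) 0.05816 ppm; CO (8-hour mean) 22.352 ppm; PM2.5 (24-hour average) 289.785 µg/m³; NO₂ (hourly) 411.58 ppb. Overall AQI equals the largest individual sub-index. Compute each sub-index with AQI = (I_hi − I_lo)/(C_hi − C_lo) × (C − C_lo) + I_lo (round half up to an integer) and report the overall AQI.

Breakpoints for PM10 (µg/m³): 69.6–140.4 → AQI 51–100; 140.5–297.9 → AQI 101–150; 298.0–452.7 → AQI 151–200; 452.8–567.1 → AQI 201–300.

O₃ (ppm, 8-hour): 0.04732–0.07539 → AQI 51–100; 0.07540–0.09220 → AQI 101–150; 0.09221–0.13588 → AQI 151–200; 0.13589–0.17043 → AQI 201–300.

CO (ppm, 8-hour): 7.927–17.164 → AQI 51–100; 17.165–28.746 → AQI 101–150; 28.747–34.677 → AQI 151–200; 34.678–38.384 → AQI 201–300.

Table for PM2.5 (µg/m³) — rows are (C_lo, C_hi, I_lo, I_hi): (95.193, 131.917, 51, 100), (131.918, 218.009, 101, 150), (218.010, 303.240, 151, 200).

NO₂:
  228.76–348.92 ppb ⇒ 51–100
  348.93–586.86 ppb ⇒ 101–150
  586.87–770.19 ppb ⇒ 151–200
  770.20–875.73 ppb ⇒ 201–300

192

PM10: 98.2 ∈ [69.6, 140.4] ↔ index [51, 100].
51 + (98.2−69.6)·(100−51)/(140.4−69.6) = 51 + 28.6·49/70.8 ≈ 70.79, so AQI = 71.
O₃: 0.05816 ∈ [0.04732, 0.07539] ↔ index [51, 100].
51 + (0.05816−0.04732)·(100−51)/(0.07539−0.04732) = 51 + 0.01084·49/0.02807 ≈ 69.92, so AQI = 70.
CO: 22.352 ∈ [17.165, 28.746] ↔ index [101, 150].
101 + (22.352−17.165)·(150−101)/(28.746−17.165) = 101 + 5.187·49/11.581 ≈ 122.95, so AQI = 123.
PM2.5: 289.785 lies in 218.010–303.240, so I_lo=151, I_hi=200, C_lo=218.010, C_hi=303.240.
(200−151)/(303.240−218.010) × (289.785−218.010) + 151 = 49/85.230 × 71.775 + 151 ≈ 192.26 → 192.
NO₂: 411.58 lies in 348.93–586.86, so I_lo=101, I_hi=150, C_lo=348.93, C_hi=586.86.
(150−101)/(586.86−348.93) × (411.58−348.93) + 101 = 49/237.93 × 62.65 + 101 ≈ 113.90 → 114.
Sub-indices: PM10→71, O₃→70, CO→123, PM2.5→192, NO₂→114. Overall AQI = max = 192; dominant pollutant is PM2.5.
AQI 192: Unhealthy.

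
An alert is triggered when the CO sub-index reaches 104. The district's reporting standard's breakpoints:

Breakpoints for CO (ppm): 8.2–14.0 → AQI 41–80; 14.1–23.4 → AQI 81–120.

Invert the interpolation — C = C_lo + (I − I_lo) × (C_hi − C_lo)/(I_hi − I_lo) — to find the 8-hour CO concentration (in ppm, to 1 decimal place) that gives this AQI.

AQI 104 lies in the 81–120 band, which corresponds to 14.1–23.4 ppm.
C = 14.1 + (104−81)×(23.4−14.1)/(120−81) = 14.1 + 23×9.3/39 ≈ 19.585 ppm → 19.6 ppm to 1 dp.

19.6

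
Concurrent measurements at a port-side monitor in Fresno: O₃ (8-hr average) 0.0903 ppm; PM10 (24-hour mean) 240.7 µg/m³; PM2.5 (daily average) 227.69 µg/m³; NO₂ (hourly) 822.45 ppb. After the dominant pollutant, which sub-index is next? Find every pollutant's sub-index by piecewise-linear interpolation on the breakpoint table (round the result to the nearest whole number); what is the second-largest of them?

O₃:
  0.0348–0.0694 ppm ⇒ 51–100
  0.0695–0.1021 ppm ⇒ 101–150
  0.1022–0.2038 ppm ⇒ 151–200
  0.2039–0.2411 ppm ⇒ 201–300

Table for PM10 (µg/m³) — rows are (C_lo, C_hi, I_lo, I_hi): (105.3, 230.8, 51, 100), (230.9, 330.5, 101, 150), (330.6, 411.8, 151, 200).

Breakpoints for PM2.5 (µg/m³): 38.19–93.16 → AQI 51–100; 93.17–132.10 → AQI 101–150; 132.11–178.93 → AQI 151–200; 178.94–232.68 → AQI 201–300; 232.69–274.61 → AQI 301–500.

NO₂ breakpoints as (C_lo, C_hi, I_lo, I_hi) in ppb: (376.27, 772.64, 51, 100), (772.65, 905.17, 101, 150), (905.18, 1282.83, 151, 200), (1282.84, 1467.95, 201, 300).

O₃: row 0.0695–0.1021 (AQI 101–150). (150−101)·(0.0903−0.0695)/(0.1021−0.0695) + 101 = 49·0.0208/0.0326 + 101 ≈ 132.26 → 132.
PM10: 240.7 lies in 230.9–330.5, so I_lo=101, I_hi=150, C_lo=230.9, C_hi=330.5.
(150−101)/(330.5−230.9) × (240.7−230.9) + 101 = 49/99.6 × 9.8 + 101 ≈ 105.82 → 106.
PM2.5: 227.69 ∈ [178.94, 232.68] ↔ index [201, 300].
201 + (227.69−178.94)·(300−201)/(232.68−178.94) = 201 + 48.75·99/53.74 ≈ 290.81, so AQI = 291.
NO₂: row 772.65–905.17 (AQI 101–150). (150−101)·(822.45−772.65)/(905.17−772.65) + 101 = 49·49.80/132.52 + 101 ≈ 119.41 → 119.
Sub-indices: O₃→132, PM10→106, PM2.5→291, NO₂→119. Ranked high→low: 291, 132, 119, 106. Second-highest sub-index = 132.

132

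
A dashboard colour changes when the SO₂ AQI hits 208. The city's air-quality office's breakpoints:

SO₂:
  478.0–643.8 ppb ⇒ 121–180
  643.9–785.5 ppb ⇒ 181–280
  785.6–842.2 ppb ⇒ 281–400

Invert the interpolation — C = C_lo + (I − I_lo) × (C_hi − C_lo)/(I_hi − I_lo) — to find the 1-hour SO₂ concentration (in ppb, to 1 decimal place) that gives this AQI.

682.5

AQI 208 lies in the 181–280 band, which corresponds to 643.9–785.5 ppb.
C = 643.9 + (208−181)×(785.5−643.9)/(280−181) = 643.9 + 27×141.6/99 ≈ 682.518 ppb → 682.5 ppb to 1 dp.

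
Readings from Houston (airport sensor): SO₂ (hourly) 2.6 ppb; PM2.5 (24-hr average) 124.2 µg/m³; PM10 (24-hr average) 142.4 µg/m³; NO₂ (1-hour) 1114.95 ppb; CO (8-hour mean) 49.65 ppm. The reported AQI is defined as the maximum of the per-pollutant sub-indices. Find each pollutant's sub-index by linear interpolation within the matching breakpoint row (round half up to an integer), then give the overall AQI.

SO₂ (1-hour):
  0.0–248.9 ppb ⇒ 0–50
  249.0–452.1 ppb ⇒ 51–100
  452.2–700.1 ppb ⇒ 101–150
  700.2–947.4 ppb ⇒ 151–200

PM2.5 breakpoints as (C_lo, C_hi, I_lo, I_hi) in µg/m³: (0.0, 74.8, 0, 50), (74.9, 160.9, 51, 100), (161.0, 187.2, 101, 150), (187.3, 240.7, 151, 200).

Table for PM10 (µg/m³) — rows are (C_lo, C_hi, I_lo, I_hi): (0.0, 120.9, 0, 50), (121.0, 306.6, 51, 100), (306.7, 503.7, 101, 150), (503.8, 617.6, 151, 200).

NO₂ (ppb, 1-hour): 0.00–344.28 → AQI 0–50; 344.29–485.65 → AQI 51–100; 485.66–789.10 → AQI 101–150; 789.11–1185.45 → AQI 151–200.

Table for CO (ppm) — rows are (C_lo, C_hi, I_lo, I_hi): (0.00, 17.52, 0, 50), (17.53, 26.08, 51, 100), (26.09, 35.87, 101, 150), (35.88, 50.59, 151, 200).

197

SO₂: 2.6 lies in 0.0–248.9, so I_lo=0, I_hi=50, C_lo=0.0, C_hi=248.9.
(50−0)/(248.9−0.0) × (2.6−0.0) + 0 = 50/248.9 × 2.6 + 0 ≈ 0.52 → 1.
PM2.5: row 74.9–160.9 (AQI 51–100). (100−51)·(124.2−74.9)/(160.9−74.9) + 51 = 49·49.3/86.0 + 51 ≈ 79.09 → 79.
PM10: 142.4 ∈ [121.0, 306.6] ↔ index [51, 100].
51 + (142.4−121.0)·(100−51)/(306.6−121.0) = 51 + 21.4·49/185.6 ≈ 56.65, so AQI = 57.
NO₂: 1114.95 ∈ [789.11, 1185.45] ↔ index [151, 200].
151 + (1114.95−789.11)·(200−151)/(1185.45−789.11) = 151 + 325.84·49/396.34 ≈ 191.28, so AQI = 191.
CO: row 35.88–50.59 (AQI 151–200). (200−151)·(49.65−35.88)/(50.59−35.88) + 151 = 49·13.77/14.71 + 151 ≈ 196.87 → 197.
Sub-indices: SO₂→1, PM2.5→79, PM10→57, NO₂→191, CO→197. Overall AQI = max = 197; dominant pollutant is CO.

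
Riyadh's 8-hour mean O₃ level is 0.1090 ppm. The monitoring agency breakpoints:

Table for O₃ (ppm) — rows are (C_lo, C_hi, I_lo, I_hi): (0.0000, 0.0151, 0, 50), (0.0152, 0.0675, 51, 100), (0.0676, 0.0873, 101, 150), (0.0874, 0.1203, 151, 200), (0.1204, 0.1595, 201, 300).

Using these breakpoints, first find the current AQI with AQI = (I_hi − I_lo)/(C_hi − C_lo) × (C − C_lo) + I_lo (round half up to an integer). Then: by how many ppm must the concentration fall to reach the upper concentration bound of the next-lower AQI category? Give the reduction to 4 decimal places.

O₃: 0.1090 ∈ [0.0874, 0.1203] ↔ index [151, 200].
151 + (0.1090−0.0874)·(200−151)/(0.1203−0.0874) = 151 + 0.0216·49/0.0329 ≈ 183.17, so AQI = 183.
Current AQI 183 is in the Unhealthy range (151–200). The next-lower category tops out at AQI 150, whose upper concentration bound is 0.0873 ppm.
Reduction needed = 0.1090 − 0.0873 = 0.0217 ppm.

0.0217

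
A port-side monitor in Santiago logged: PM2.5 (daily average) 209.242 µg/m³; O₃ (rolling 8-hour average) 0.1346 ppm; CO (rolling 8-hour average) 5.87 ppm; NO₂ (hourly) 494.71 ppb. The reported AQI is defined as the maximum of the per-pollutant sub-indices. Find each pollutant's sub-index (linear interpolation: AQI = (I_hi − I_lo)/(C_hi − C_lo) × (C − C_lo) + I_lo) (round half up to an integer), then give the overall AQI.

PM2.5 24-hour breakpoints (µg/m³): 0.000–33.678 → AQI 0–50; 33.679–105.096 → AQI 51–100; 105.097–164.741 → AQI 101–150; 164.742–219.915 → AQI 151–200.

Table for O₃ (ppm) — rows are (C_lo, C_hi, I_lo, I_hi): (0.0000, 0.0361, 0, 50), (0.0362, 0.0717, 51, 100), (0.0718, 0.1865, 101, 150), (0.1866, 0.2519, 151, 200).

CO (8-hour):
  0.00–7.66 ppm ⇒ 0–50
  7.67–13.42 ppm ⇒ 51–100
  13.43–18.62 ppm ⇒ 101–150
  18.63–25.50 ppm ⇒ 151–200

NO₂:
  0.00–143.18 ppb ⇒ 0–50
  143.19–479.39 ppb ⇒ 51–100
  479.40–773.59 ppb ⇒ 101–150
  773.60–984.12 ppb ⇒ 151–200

191

PM2.5 209.242: bracket 164.742–219.915 → index 151–200; slope 49/55.173, offset 44.500.
AQI = 151 + 49/55.173·44.500 ≈ 190.52 ⇒ 191.
O₃ 0.1346: bracket 0.0718–0.1865 → index 101–150; slope 49/0.1147, offset 0.0628.
AQI = 101 + 49/0.1147·0.0628 ≈ 127.83 ⇒ 128.
CO: 5.87 lies in 0.00–7.66, so I_lo=0, I_hi=50, C_lo=0.00, C_hi=7.66.
(50−0)/(7.66−0.00) × (5.87−0.00) + 0 = 50/7.66 × 5.87 + 0 ≈ 38.32 → 38.
NO₂: 494.71 lies in 479.40–773.59, so I_lo=101, I_hi=150, C_lo=479.40, C_hi=773.59.
(150−101)/(773.59−479.40) × (494.71−479.40) + 101 = 49/294.19 × 15.31 + 101 ≈ 103.55 → 104.
Sub-indices: PM2.5→191, O₃→128, CO→38, NO₂→104. Overall AQI = max = 191; dominant pollutant is PM2.5.
AQI 191: Unhealthy.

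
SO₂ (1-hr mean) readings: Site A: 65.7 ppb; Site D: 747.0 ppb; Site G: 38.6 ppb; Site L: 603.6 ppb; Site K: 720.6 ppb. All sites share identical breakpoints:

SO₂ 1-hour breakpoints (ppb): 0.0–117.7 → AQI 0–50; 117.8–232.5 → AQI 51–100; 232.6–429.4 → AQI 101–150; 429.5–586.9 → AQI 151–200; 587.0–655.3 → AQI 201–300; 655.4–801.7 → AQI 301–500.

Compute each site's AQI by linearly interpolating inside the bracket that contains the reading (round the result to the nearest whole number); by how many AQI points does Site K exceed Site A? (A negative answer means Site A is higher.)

362

Site A: 65.7 lies in 0.0–117.7, so I_lo=0, I_hi=50, C_lo=0.0, C_hi=117.7.
(50−0)/(117.7−0.0) × (65.7−0.0) + 0 = 50/117.7 × 65.7 + 0 ≈ 27.91 → 28.
Site D: 747.0 ∈ [655.4, 801.7] ↔ index [301, 500].
301 + (747.0−655.4)·(500−301)/(801.7−655.4) = 301 + 91.6·199/146.3 ≈ 425.60, so AQI = 426.
Site G: 38.6 lies in 0.0–117.7, so I_lo=0, I_hi=50, C_lo=0.0, C_hi=117.7.
(50−0)/(117.7−0.0) × (38.6−0.0) + 0 = 50/117.7 × 38.6 + 0 ≈ 16.40 → 16.
Site L 603.6: bracket 587.0–655.3 → index 201–300; slope 99/68.3, offset 16.6.
AQI = 201 + 99/68.3·16.6 ≈ 225.06 ⇒ 225.
Site K: 720.6 lies in 655.4–801.7, so I_lo=301, I_hi=500, C_lo=655.4, C_hi=801.7.
(500−301)/(801.7−655.4) × (720.6−655.4) + 301 = 199/146.3 × 65.2 + 301 ≈ 389.69 → 390.
AQIs: Site A=28, Site D=426, Site G=16, Site L=225, Site K=390. Site K (390) − Site A (28) = 362.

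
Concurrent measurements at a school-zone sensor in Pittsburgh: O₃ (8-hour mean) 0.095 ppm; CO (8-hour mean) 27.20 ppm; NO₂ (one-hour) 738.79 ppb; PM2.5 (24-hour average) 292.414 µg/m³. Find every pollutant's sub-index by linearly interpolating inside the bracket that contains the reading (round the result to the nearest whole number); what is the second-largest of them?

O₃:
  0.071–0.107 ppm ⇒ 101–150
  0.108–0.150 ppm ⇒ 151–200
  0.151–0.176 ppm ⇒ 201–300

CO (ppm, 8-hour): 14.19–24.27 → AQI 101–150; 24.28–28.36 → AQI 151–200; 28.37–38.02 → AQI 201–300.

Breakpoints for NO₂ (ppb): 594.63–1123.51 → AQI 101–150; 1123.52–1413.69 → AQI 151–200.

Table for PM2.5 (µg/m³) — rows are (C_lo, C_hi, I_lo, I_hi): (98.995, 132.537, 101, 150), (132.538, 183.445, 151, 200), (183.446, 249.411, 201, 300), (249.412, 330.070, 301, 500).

186

O₃: 0.095 lies in 0.071–0.107, so I_lo=101, I_hi=150, C_lo=0.071, C_hi=0.107.
(150−101)/(0.107−0.071) × (0.095−0.071) + 101 = 49/0.036 × 0.024 + 101 ≈ 133.67 → 134.
CO 27.20: bracket 24.28–28.36 → index 151–200; slope 49/4.08, offset 2.92.
AQI = 151 + 49/4.08·2.92 ≈ 186.07 ⇒ 186.
NO₂: row 594.63–1123.51 (AQI 101–150). (150−101)·(738.79−594.63)/(1123.51−594.63) + 101 = 49·144.16/528.88 + 101 ≈ 114.36 → 114.
PM2.5 292.414: bracket 249.412–330.070 → index 301–500; slope 199/80.658, offset 43.002.
AQI = 301 + 199/80.658·43.002 ≈ 407.09 ⇒ 407.
Sub-indices: O₃→134, CO→186, NO₂→114, PM2.5→407. Ranked high→low: 407, 186, 134, 114. Second-highest sub-index = 186.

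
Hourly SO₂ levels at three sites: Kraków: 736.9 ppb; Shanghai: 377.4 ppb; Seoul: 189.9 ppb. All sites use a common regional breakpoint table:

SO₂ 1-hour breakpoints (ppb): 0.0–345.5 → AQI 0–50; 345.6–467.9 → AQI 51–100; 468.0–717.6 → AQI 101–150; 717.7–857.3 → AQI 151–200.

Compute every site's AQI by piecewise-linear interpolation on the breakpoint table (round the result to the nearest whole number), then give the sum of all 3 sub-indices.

249

Kraków: 736.9 lies in 717.7–857.3, so I_lo=151, I_hi=200, C_lo=717.7, C_hi=857.3.
(200−151)/(857.3−717.7) × (736.9−717.7) + 151 = 49/139.6 × 19.2 + 151 ≈ 157.74 → 158.
Shanghai 377.4: bracket 345.6–467.9 → index 51–100; slope 49/122.3, offset 31.8.
AQI = 51 + 49/122.3·31.8 ≈ 63.74 ⇒ 64.
Seoul: row 0.0–345.5 (AQI 0–50). (50−0)·(189.9−0.0)/(345.5−0.0) + 0 = 50·189.9/345.5 + 0 ≈ 27.48 → 27.
AQIs: Kraków=158, Shanghai=64, Seoul=27. Sum = 158 + 64 + 27 = 249.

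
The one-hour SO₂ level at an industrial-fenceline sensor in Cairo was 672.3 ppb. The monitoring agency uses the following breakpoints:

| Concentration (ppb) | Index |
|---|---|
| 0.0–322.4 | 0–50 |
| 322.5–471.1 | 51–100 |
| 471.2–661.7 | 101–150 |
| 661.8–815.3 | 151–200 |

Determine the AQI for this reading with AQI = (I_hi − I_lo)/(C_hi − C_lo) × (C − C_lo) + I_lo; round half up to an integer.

SO₂ 672.3: bracket 661.8–815.3 → index 151–200; slope 49/153.5, offset 10.5.
AQI = 151 + 49/153.5·10.5 ≈ 154.35 ⇒ 154.
AQI 154 falls in the Unhealthy category.

154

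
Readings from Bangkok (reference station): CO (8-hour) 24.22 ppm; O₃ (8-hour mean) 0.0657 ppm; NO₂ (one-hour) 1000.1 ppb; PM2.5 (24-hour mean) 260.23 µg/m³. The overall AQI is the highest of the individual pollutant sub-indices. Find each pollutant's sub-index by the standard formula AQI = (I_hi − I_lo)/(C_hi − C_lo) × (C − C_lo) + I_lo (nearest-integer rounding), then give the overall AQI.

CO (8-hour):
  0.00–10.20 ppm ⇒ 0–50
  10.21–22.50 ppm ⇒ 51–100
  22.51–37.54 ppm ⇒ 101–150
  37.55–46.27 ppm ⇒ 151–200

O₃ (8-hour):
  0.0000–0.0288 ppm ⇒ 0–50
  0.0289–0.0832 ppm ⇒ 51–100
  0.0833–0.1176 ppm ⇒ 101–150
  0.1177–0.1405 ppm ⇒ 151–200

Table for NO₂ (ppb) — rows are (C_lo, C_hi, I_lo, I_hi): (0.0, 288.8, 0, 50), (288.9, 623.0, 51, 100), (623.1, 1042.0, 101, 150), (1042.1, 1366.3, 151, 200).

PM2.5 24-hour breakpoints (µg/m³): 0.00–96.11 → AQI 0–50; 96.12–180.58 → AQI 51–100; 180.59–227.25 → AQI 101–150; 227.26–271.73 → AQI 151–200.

CO: 24.22 ∈ [22.51, 37.54] ↔ index [101, 150].
101 + (24.22−22.51)·(150−101)/(37.54−22.51) = 101 + 1.71·49/15.03 ≈ 106.57, so AQI = 107.
O₃ 0.0657: bracket 0.0289–0.0832 → index 51–100; slope 49/0.0543, offset 0.0368.
AQI = 51 + 49/0.0543·0.0368 ≈ 84.21 ⇒ 84.
NO₂: 1000.1 lies in 623.1–1042.0, so I_lo=101, I_hi=150, C_lo=623.1, C_hi=1042.0.
(150−101)/(1042.0−623.1) × (1000.1−623.1) + 101 = 49/418.9 × 377.0 + 101 ≈ 145.10 → 145.
PM2.5: 260.23 lies in 227.26–271.73, so I_lo=151, I_hi=200, C_lo=227.26, C_hi=271.73.
(200−151)/(271.73−227.26) × (260.23−227.26) + 151 = 49/44.47 × 32.97 + 151 ≈ 187.33 → 187.
Sub-indices: CO→107, O₃→84, NO₂→145, PM2.5→187. Overall AQI = max = 187; dominant pollutant is PM2.5.

187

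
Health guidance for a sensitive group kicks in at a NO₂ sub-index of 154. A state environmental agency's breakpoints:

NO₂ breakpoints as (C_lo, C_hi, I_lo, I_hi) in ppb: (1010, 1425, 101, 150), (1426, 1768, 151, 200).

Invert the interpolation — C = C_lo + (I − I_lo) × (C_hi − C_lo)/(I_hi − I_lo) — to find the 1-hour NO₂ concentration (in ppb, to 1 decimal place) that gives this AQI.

1446.9

AQI 154 lies in the 151–200 band, which corresponds to 1426–1768 ppb.
C = 1426 + (154−151)×(1768−1426)/(200−151) = 1426 + 3×342/49 ≈ 1446.939 ppb → 1446.9 ppb to 1 dp.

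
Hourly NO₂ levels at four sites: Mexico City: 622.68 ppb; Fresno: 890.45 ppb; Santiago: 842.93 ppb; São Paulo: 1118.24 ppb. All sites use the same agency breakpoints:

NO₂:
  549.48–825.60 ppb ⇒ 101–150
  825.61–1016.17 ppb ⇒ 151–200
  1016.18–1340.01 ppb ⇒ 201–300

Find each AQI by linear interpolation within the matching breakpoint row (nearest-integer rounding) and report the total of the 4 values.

Mexico City 622.68: bracket 549.48–825.60 → index 101–150; slope 49/276.12, offset 73.20.
AQI = 101 + 49/276.12·73.20 ≈ 113.99 ⇒ 114.
Fresno: row 825.61–1016.17 (AQI 151–200). (200−151)·(890.45−825.61)/(1016.17−825.61) + 151 = 49·64.84/190.56 + 151 ≈ 167.67 → 168.
Santiago: 842.93 lies in 825.61–1016.17, so I_lo=151, I_hi=200, C_lo=825.61, C_hi=1016.17.
(200−151)/(1016.17−825.61) × (842.93−825.61) + 151 = 49/190.56 × 17.32 + 151 ≈ 155.45 → 155.
São Paulo: 1118.24 lies in 1016.18–1340.01, so I_lo=201, I_hi=300, C_lo=1016.18, C_hi=1340.01.
(300−201)/(1340.01−1016.18) × (1118.24−1016.18) + 201 = 99/323.83 × 102.06 + 201 ≈ 232.20 → 232.
AQIs: Mexico City=114, Fresno=168, Santiago=155, São Paulo=232. Sum = 114 + 168 + 155 + 232 = 669.

669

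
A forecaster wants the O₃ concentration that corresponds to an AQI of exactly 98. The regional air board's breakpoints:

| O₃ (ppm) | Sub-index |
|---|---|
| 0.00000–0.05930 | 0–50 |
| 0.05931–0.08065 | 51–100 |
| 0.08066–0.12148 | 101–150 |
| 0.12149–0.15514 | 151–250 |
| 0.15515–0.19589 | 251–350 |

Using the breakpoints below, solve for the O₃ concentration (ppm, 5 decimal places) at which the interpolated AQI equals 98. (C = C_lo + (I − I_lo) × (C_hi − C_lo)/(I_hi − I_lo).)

0.07978

AQI 98 lies in the 51–100 band, which corresponds to 0.05931–0.08065 ppm.
C = 0.05931 + (98−51)×(0.08065−0.05931)/(100−51) = 0.05931 + 47×0.02134/49 ≈ 0.0797790 ppm → 0.07978 ppm to 5 dp.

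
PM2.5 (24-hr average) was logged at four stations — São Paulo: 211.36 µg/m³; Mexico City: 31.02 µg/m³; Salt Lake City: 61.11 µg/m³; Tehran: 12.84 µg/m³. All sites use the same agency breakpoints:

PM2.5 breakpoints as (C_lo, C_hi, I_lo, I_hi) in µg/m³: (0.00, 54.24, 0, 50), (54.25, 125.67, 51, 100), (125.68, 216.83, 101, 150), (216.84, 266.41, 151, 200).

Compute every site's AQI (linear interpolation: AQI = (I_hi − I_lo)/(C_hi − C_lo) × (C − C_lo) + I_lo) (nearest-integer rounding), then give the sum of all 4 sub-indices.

São Paulo: 211.36 lies in 125.68–216.83, so I_lo=101, I_hi=150, C_lo=125.68, C_hi=216.83.
(150−101)/(216.83−125.68) × (211.36−125.68) + 101 = 49/91.15 × 85.68 + 101 ≈ 147.06 → 147.
Mexico City: 31.02 lies in 0.00–54.24, so I_lo=0, I_hi=50, C_lo=0.00, C_hi=54.24.
(50−0)/(54.24−0.00) × (31.02−0.00) + 0 = 50/54.24 × 31.02 + 0 ≈ 28.60 → 29.
Salt Lake City 61.11: bracket 54.25–125.67 → index 51–100; slope 49/71.42, offset 6.86.
AQI = 51 + 49/71.42·6.86 ≈ 55.71 ⇒ 56.
Tehran: 12.84 lies in 0.00–54.24, so I_lo=0, I_hi=50, C_lo=0.00, C_hi=54.24.
(50−0)/(54.24−0.00) × (12.84−0.00) + 0 = 50/54.24 × 12.84 + 0 ≈ 11.84 → 12.
AQIs: São Paulo=147, Mexico City=29, Salt Lake City=56, Tehran=12. Sum = 147 + 29 + 56 + 12 = 244.

244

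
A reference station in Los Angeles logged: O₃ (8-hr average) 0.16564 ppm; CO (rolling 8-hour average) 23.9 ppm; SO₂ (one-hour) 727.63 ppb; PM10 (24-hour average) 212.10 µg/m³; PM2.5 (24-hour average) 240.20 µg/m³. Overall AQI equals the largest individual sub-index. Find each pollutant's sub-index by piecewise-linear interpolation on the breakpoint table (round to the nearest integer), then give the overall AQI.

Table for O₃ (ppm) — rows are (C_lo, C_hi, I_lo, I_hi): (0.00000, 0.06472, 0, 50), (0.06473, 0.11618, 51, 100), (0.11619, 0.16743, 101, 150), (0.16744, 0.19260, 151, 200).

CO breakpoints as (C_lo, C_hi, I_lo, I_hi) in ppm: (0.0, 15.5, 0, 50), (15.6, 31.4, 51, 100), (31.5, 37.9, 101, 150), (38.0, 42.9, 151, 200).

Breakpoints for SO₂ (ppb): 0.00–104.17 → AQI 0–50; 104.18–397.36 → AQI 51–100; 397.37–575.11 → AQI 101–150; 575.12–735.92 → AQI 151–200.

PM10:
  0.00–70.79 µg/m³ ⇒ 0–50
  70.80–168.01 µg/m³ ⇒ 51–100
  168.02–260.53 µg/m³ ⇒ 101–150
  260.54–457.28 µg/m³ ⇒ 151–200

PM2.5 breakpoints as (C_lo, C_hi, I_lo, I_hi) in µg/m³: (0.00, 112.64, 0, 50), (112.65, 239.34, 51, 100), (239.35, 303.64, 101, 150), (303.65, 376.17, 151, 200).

O₃ 0.16564: bracket 0.11619–0.16743 → index 101–150; slope 49/0.05124, offset 0.04945.
AQI = 101 + 49/0.05124·0.04945 ≈ 148.29 ⇒ 148.
CO: 23.9 ∈ [15.6, 31.4] ↔ index [51, 100].
51 + (23.9−15.6)·(100−51)/(31.4−15.6) = 51 + 8.3·49/15.8 ≈ 76.74, so AQI = 77.
SO₂: 727.63 ∈ [575.12, 735.92] ↔ index [151, 200].
151 + (727.63−575.12)·(200−151)/(735.92−575.12) = 151 + 152.51·49/160.80 ≈ 197.47, so AQI = 197.
PM10: 212.10 ∈ [168.02, 260.53] ↔ index [101, 150].
101 + (212.10−168.02)·(150−101)/(260.53−168.02) = 101 + 44.08·49/92.51 ≈ 124.35, so AQI = 124.
PM2.5: 240.20 lies in 239.35–303.64, so I_lo=101, I_hi=150, C_lo=239.35, C_hi=303.64.
(150−101)/(303.64−239.35) × (240.20−239.35) + 101 = 49/64.29 × 0.85 + 101 ≈ 101.65 → 102.
Sub-indices: O₃→148, CO→77, SO₂→197, PM10→124, PM2.5→102. Overall AQI = max = 197; dominant pollutant is SO₂.
AQI 197: Unhealthy.

197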